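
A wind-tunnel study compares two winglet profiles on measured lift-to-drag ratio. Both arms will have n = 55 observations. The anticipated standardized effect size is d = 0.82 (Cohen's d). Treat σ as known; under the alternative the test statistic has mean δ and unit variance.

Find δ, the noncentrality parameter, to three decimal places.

δ = d·√(n/2) = 0.82 × √(55/2) = 4.3001

δ ≈ 4.300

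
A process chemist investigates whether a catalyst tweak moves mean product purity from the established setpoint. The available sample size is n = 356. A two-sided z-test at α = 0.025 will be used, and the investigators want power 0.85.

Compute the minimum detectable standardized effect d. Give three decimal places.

d ≈ 0.174

Required noncentrality: δ = z_{0.0125} + z_{0.15} = 2.241 + 1.036 = 3.278.
(Lower-tail contribution to power is negligible for δ > 0.)
δ = d·√n ⇒ d = δ/√n = 3.278/√356 = 0.1737.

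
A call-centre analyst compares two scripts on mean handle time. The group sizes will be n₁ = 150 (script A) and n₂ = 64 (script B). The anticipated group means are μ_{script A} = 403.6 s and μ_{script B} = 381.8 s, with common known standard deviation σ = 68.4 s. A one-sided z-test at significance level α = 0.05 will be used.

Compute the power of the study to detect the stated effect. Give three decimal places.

Power ≈ 0.688

Standardized effect: d = |μ_{script A} − μ_{script B}| / σ = |403.6 − 381.8| / 68.4 = 0.3187
Noncentrality parameter: δ = d / √(1/n₁ + 1/n₂) = 0.3187 / √(1/150 + 1/64) = 2.1347
One-sided α = 0.05 → critical value z_{0.05} = 1.645.
Power = P(Z > 1.645 − δ) = Φ(0.490) = 0.6879.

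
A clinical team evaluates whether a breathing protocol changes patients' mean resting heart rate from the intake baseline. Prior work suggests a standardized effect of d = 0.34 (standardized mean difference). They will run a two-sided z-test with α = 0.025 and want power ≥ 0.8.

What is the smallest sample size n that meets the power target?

Set Φ(δ − 2.241) = 0.8; then δ − 2.241 = Φ⁻¹(0.8) = 0.842, giving δ = 3.083.
(The Φ(−δ − z_{α/2}) term is vanishingly small for δ > 0 and is dropped in the standard sample-size formula.)
δ = d·√n ⇒ n = (δ/d)² = (3.083 / 0.34)² = 82.22.
Rounding up, n = 83.

n = 83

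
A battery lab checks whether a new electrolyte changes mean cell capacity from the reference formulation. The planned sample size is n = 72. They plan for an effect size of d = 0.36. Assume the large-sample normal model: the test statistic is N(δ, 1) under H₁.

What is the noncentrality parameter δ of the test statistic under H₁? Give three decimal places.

δ ≈ 3.055

The noncentrality parameter scales effect size by the design's sample-size factor: δ = d·√n = 0.36 × √72 = 3.0547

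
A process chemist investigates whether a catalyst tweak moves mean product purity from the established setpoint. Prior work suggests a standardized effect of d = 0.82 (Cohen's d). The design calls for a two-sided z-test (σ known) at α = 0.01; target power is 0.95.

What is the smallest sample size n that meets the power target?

Set Φ(δ − 2.576) = 0.95; then δ − 2.576 = Φ⁻¹(0.95) = 1.645, giving δ = 4.221.
(Ignoring the negligible lower-tail rejection probability gives the usual closed-form inversion.)
δ = d·√n ⇒ n = (δ/d)² = (4.221 / 0.82)² = 26.49.
Rounding up, n = 27.

n = 27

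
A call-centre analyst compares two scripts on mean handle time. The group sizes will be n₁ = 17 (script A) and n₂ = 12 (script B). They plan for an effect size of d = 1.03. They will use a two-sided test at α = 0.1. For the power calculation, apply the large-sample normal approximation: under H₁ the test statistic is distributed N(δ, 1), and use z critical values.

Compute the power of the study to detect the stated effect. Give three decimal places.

Power ≈ 0.861

Noncentrality parameter: δ = d / √(1/n₁ + 1/n₂) = 1.03 / √(1/17 + 1/12) = 2.7318
Critical value for a two-sided test at α = 0.1: z_{α/2} = 1.645.
Power = Φ(δ − 1.645) + Φ(−δ − 1.645) = Φ(1.087) + Φ(-4.377) = 0.8615 + 0.0000 = 0.8615.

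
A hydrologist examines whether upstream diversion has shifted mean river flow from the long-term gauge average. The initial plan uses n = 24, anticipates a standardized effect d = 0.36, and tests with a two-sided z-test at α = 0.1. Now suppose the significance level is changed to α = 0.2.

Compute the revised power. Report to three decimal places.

δ = d·√n = 0.36 × √24 = 1.7636 (unchanged). New critical value: z_{0.1} = 1.282.
Revised power = Φ(δ − 1.282) + Φ(−δ − 1.282) = Φ(0.482) + Φ(-3.045) = 0.6851 + 0.0012 = 0.6863.

Power ≈ 0.686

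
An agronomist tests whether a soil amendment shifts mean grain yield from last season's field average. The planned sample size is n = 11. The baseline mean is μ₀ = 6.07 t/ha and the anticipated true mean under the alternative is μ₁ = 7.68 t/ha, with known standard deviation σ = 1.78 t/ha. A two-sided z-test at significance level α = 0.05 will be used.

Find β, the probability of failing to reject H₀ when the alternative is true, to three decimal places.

Standardized effect: d = |μ₁ − μ₀| / σ = |7.68 − 6.07| / 1.78 = 0.9045
Noncentrality parameter: λ = d·√n = 0.9045 × √11 = 2.9999
Critical value for a two-sided test at α = 0.05: z_{α/2} = 1.960.
Power = Φ(λ − 1.960) + Φ(−λ − 1.960) = Φ(1.040) + Φ(-4.960) = 0.8508 + 0.0000 = 0.8508.
Type II error: β = 1 − power = 1 − 0.8508 = 0.1492.

β ≈ 0.149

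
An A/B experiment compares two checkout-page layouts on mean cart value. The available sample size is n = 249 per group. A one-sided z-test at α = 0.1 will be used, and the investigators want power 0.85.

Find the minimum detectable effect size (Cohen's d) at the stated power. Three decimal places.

Need Φ(δ − 1.282) = 0.85, so δ = 1.282 + 1.036 = 2.318.
δ = d·√(n/2) ⇒ d = δ/√(n/2) = 2.318/√(249/2) = 0.2077.

d ≈ 0.208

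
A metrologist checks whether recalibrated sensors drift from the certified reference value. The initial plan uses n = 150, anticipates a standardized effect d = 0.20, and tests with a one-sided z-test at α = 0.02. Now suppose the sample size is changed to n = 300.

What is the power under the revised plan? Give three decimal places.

Power ≈ 0.921

With n = 300: δ = d·√n = 0.20 × √300 = 3.4641. Critical value z_{0.02} = 2.054.
Revised power = P(Z > 2.054 − δ) = Φ(1.410) = 0.9208.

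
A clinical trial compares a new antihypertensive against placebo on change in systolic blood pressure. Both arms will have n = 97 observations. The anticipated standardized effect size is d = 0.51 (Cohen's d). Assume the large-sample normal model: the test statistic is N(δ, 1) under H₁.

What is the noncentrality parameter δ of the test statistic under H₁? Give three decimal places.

The noncentrality parameter scales effect size by the design's sample-size factor: δ = d·√(n/2) = 0.51 × √(97/2) = 3.5517

δ ≈ 3.552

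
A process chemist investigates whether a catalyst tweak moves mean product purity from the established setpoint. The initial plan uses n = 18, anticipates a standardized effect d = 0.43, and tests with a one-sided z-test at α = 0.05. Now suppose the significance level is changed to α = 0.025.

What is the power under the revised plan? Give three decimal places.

Power ≈ 0.446

δ = d·√n = 0.43 × √18 = 1.8243 (unchanged). New critical value: z_{0.025} = 1.960.
Revised power = Φ(δ − 1.960) = Φ(-0.136) = 0.4461.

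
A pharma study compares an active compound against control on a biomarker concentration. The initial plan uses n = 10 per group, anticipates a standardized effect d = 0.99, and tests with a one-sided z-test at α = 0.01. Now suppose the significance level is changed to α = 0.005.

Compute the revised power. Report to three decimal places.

δ = d·√(n/2) = 0.99 × √(10/2) = 2.2137 (unchanged). New critical value: z_{0.005} = 2.576.
Revised power = P(Z > 2.576 − δ) = Φ(-0.362) = 0.3586.

Power ≈ 0.359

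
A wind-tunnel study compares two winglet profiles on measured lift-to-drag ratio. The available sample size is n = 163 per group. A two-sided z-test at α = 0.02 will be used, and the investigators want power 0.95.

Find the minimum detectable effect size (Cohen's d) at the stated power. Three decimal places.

d ≈ 0.440

Need Φ(δ − 2.326) = 0.95, so δ = 2.326 + 1.645 = 3.971.
(The second rejection-region term Φ(−δ − z_{α/2}) is negligible and dropped.)
δ = d·√(n/2) ⇒ d = δ/√(n/2) = 3.971/√(163/2) = 0.4399.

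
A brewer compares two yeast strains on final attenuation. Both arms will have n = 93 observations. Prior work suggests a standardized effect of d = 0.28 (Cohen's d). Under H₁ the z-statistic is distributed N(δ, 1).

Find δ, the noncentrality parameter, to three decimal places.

δ ≈ 1.909

δ = d·√(n/2) = 0.28 × √(93/2) = 1.9093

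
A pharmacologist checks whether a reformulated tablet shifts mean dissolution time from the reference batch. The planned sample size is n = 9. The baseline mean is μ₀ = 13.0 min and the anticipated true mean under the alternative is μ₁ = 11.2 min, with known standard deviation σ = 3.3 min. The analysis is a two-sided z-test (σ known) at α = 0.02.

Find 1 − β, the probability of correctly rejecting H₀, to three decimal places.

Standardized effect: d = |μ₁ − μ₀| / σ = |11.2 − 13.0| / 3.3 = 0.5455
Noncentrality parameter: δ = d·√n = 0.5455 × √9 = 1.6364
Two-sided α = 0.02 → critical value z_{0.01} = 2.326.
Power = Φ(δ − 2.326) + Φ(−δ − 2.326) = Φ(-0.690) + Φ(-3.963) = 0.2451 + 0.0000 = 0.2451.

Power ≈ 0.245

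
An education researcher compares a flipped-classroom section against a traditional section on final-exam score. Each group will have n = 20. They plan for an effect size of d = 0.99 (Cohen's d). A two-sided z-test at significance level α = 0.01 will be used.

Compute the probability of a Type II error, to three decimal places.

β ≈ 0.290

Noncentrality parameter: δ = d·√(n/2) = 0.99 × √(20/2) = 3.1307
Critical value for a two-sided test at α = 0.01: z_{α/2} = 2.576.
Power = Φ(δ − 2.576) + Φ(−δ − 2.576) = Φ(0.555) + Φ(-5.706) = 0.7105 + 0.0000 = 0.7105.
Type II error: β = 1 − power = 1 − 0.7105 = 0.2895.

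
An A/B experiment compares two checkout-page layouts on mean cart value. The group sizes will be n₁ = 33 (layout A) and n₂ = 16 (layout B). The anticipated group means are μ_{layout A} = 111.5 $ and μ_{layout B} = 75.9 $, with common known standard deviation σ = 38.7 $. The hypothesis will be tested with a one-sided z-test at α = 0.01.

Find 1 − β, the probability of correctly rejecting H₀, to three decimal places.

Power ≈ 0.756

Standardized effect: d = |μ_{layout A} − μ_{layout B}| / σ = |111.5 − 75.9| / 38.7 = 0.9199
Noncentrality parameter: δ = d / √(1/n₁ + 1/n₂) = 0.9199 / √(1/33 + 1/16) = 3.0197
Critical value for a one-sided test at α = 0.01: z_α = 2.326.
Power = P(Z > 2.326 − δ) = Φ(0.693) = 0.7559.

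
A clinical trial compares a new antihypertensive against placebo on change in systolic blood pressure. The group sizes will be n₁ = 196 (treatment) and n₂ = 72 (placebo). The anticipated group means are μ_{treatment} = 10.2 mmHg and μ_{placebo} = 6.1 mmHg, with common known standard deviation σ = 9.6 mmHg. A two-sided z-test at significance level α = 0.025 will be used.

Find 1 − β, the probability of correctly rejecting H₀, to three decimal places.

Power ≈ 0.804

Standardized effect: d = |μ_{treatment} − μ_{placebo}| / σ = |10.2 − 6.1| / 9.6 = 0.4271
Noncentrality parameter: δ = d / √(1/n₁ + 1/n₂) = 0.4271 / √(1/196 + 1/72) = 3.0991
Critical value for a two-sided test at α = 0.025: z_{α/2} = 2.241.
Power = Φ(δ − 2.241) + Φ(−δ − 2.241) = Φ(0.858) + Φ(-5.341) = 0.8045 + 0.0000 = 0.8045.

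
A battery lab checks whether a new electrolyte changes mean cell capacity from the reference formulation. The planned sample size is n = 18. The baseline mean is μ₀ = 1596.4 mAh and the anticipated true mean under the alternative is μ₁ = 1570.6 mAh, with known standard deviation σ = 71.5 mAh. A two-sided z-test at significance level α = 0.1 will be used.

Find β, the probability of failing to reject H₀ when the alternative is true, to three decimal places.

β ≈ 0.545

Standardized effect: d = |μ₁ − μ₀| / σ = |1570.6 − 1596.4| / 71.5 = 0.3608
Noncentrality parameter: δ = d·√n = 0.3608 × √18 = 1.5309
Critical value for a two-sided test at α = 0.1: z_{α/2} = 1.645.
Power = Φ(δ − 1.645) + Φ(−δ − 1.645) = Φ(-0.114) + Φ(-3.176) = 0.4546 + 0.0007 = 0.4554.
Type II error: β = 1 − power = 1 − 0.4554 = 0.5446.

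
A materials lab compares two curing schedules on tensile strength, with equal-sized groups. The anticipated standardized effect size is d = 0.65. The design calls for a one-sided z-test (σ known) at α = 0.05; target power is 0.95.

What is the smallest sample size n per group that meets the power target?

n = 52 per group

For power 0.95 need Φ(δ − z_{0.05}) = 0.95, so δ = z_{0.05} + z_{0.05} = 1.645 + 1.645 = 3.290.
δ = d·√(n/2) ⇒ n = 2(δ/d)² = 2 × (3.290 / 0.65)² = 51.23.
Rounding up, n = 52 per group.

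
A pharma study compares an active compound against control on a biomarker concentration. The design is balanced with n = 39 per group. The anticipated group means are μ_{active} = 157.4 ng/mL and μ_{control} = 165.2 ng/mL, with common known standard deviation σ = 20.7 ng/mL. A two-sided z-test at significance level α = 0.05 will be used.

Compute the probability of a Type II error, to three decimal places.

β ≈ 0.616

Standardized effect: d = |μ_{active} − μ_{control}| / σ = |157.4 − 165.2| / 20.7 = 0.3768
Noncentrality parameter: δ = d·√(n/2) = 0.3768 × √(39/2) = 1.6640
Critical value for a two-sided test at α = 0.05: z_{α/2} = 1.960.
Power = Φ(δ − 1.960) + Φ(−δ − 1.960) = Φ(-0.296) + Φ(-3.624) = 0.3836 + 0.0001 = 0.3838.
Type II error: β = 1 − power = 1 − 0.3838 = 0.6162.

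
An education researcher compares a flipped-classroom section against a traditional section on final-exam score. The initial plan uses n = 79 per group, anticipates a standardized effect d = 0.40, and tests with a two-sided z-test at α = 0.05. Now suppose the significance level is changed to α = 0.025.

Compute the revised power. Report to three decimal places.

δ = d·√(n/2) = 0.40 × √(79/2) = 2.5140 (unchanged). New critical value: z_{0.0125} = 2.241.
Revised power = Φ(δ − 2.241) + Φ(−δ − 2.241) = Φ(0.273) + Φ(-4.755) = 0.6074 + 0.0000 = 0.6074.

Power ≈ 0.607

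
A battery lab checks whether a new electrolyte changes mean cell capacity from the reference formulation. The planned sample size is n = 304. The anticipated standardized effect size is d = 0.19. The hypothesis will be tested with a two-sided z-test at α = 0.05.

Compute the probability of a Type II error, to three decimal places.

β ≈ 0.088

Noncentrality parameter: δ = d·√n = 0.19 × √304 = 3.3128
Two-sided α = 0.05 → critical value z_{0.025} = 1.960.
Power = Φ(δ − 1.960) + Φ(−δ − 1.960) = Φ(1.353) + Φ(-5.273) = 0.9119 + 0.0000 = 0.9119.
Type II error: β = 1 − power = 1 − 0.9119 = 0.0881.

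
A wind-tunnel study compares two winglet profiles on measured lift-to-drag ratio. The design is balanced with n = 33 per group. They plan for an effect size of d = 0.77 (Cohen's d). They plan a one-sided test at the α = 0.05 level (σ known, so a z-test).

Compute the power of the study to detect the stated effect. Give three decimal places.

Power ≈ 0.931

Noncentrality parameter: δ = d·√(n/2) = 0.77 × √(33/2) = 3.1278
One-sided α = 0.05 → critical value z_{0.05} = 1.645.
Power = Φ(δ − 1.645) = Φ(1.483) = 0.9309.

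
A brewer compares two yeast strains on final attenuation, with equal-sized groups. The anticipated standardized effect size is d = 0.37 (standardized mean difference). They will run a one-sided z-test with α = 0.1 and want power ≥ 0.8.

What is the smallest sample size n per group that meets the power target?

For power 0.8 need Φ(δ − z_{0.1}) = 0.8, so δ = z_{0.1} + z_{0.20} = 1.282 + 0.842 = 2.123.
δ = d·√(n/2) ⇒ n = 2(δ/d)² = 2 × (2.123 / 0.37)² = 65.86.
Rounding up, n = 66 per group.

n = 66 per group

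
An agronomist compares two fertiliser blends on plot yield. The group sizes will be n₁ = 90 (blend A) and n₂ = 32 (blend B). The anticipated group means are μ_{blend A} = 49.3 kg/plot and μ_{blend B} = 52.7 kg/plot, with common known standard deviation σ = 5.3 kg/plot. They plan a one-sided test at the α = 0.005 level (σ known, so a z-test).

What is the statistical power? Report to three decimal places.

Power ≈ 0.706

Standardized effect: d = |μ_{blend A} − μ_{blend B}| / σ = |49.3 − 52.7| / 5.3 = 0.6415
Noncentrality parameter: λ = d / √(1/n₁ + 1/n₂) = 0.6415 / √(1/90 + 1/32) = 3.1169
Critical value for a one-sided test at α = 0.005: z_α = 2.576.
Power = P(Z > 2.576 − λ) = Φ(0.541) = 0.7058.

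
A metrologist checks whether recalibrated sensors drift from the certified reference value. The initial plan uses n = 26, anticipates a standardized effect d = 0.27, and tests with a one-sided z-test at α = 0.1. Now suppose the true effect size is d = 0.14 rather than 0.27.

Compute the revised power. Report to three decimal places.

With d = 0.14: δ = d·√n = 0.14 × √26 = 0.7139. Critical value z_{0.1} = 1.282.
Revised power = Φ(δ − 1.282) = Φ(-0.568) = 0.2851.

Power ≈ 0.285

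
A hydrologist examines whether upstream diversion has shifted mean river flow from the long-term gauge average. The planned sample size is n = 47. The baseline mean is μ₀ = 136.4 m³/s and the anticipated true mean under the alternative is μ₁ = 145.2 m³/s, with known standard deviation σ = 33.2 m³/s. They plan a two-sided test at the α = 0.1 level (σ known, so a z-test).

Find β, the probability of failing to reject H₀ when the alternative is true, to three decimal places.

Standardized effect: d = |μ₁ − μ₀| / σ = |145.2 − 136.4| / 33.2 = 0.2651
Noncentrality parameter: δ = d·√n = 0.2651 × √47 = 1.8172
Two-sided α = 0.1 → critical value z_{0.05} = 1.645.
Power = Φ(δ − 1.645) + Φ(−δ − 1.645) = Φ(0.172) + Φ(-3.462) = 0.5684 + 0.0003 = 0.5687.
Type II error: β = 1 − power = 1 − 0.5687 = 0.4313.

β ≈ 0.431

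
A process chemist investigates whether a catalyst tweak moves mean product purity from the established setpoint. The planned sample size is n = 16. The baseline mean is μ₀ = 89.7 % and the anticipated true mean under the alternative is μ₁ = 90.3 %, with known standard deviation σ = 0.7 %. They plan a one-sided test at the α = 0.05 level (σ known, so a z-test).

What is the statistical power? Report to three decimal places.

Standardized effect: d = |μ₁ − μ₀| / σ = |90.3 − 89.7| / 0.7 = 0.8571
Noncentrality parameter: δ = d·√n = 0.8571 × √16 = 3.4286
One-sided α = 0.05 → critical value z_{0.05} = 1.645.
Power = P(Z > 1.645 − δ) = Φ(1.784) = 0.9628.

Power ≈ 0.963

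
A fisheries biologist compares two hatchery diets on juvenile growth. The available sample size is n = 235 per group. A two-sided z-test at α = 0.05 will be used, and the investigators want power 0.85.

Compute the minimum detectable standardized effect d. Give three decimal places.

d ≈ 0.276

Required noncentrality: δ = z_{0.025} + z_{0.15} = 1.960 + 1.036 = 2.996.
(Lower-tail contribution to power is negligible for δ > 0.)
δ = d·√(n/2) ⇒ d = δ/√(n/2) = 2.996/√(235/2) = 0.2764.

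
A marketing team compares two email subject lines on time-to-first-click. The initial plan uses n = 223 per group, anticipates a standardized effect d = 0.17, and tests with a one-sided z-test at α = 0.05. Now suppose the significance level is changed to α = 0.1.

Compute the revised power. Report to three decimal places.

Power ≈ 0.696

δ = d·√(n/2) = 0.17 × √(223/2) = 1.7951 (unchanged). New critical value: z_{0.1} = 1.282.
Revised power = Φ(δ − 1.282) = Φ(0.514) = 0.6962.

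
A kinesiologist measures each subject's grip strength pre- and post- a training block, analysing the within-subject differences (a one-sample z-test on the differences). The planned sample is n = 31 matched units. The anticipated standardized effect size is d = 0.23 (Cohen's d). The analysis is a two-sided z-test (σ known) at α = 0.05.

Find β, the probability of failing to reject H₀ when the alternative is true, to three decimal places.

Noncentrality parameter: δ = d·√n = 0.23 × √31 = 1.2806
Critical value for a two-sided test at α = 0.05: z_{α/2} = 1.960.
Power = Φ(δ − 1.960) + Φ(−δ − 1.960) = Φ(-0.679) + Φ(-3.241) = 0.2484 + 0.0006 = 0.2490.
Type II error: β = 1 − power = 1 − 0.2490 = 0.7510.

β ≈ 0.751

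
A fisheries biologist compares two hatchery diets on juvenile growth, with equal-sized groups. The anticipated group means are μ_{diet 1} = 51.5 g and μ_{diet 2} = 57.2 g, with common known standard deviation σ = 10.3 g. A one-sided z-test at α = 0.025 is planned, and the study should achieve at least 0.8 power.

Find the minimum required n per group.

Standardized effect: d = |μ_{diet 1} − μ_{diet 2}| / σ = |51.5 − 57.2| / 10.3 = 0.5534
For power 0.8 need Φ(δ − z_{0.025}) = 0.8, so δ = z_{0.025} + z_{0.20} = 1.960 + 0.842 = 2.802.
δ = d·√(n/2) ⇒ n = 2(δ/d)² = 2 × (2.802 / 0.5534)² = 51.26.
Round up to the next whole unit.

n = 52 per group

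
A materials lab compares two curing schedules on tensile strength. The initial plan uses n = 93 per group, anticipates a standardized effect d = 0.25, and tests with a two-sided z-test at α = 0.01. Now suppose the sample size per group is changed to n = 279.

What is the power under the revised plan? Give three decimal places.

Power ≈ 0.647

With n = 279 per group: δ = d·√(n/2) = 0.25 × √(279/2) = 2.9528. Critical value z_{0.005} = 2.576.
Revised power = Φ(δ − 2.576) + Φ(−δ − 2.576) = Φ(0.377) + Φ(-5.529) = 0.6469 + 0.0000 = 0.6469.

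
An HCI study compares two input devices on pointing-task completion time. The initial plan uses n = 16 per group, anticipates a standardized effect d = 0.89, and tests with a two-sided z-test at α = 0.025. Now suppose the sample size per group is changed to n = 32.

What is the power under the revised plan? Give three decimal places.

With n = 32 per group: δ = d·√(n/2) = 0.89 × √(32/2) = 3.5600. Critical value z_{0.0125} = 2.241.
Revised power = Φ(δ − 2.241) + Φ(−δ − 2.241) = Φ(1.319) + Φ(-5.801) = 0.9063 + 0.0000 = 0.9063.

Power ≈ 0.906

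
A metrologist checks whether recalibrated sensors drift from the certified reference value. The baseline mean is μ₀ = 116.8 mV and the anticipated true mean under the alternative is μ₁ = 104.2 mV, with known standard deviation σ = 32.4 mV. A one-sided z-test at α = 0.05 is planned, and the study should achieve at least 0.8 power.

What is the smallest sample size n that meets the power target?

n = 41

Standardized effect: d = |μ₁ − μ₀| / σ = |104.2 − 116.8| / 32.4 = 0.3889
For power 0.8 need Φ(δ − z_{0.05}) = 0.8, so δ = z_{0.05} + z_{0.20} = 1.645 + 0.842 = 2.486.
δ = d·√n ⇒ n = (δ/d)² = (2.486 / 0.3889)² = 40.88.
Rounding up, n = 41.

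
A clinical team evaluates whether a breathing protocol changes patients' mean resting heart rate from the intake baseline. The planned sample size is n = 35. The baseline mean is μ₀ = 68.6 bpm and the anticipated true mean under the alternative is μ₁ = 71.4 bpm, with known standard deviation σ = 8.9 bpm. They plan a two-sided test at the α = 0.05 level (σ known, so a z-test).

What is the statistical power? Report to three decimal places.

Standardized effect: d = |μ₁ − μ₀| / σ = |71.4 − 68.6| / 8.9 = 0.3146
Noncentrality parameter: δ = d·√n = 0.3146 × √35 = 1.8612
Critical value for a two-sided test at α = 0.05: z_{α/2} = 1.960.
Power = Φ(δ − 1.960) + Φ(−δ − 1.960) = Φ(-0.099) + Φ(-3.821) = 0.4607 + 0.0001 = 0.4607.

Power ≈ 0.461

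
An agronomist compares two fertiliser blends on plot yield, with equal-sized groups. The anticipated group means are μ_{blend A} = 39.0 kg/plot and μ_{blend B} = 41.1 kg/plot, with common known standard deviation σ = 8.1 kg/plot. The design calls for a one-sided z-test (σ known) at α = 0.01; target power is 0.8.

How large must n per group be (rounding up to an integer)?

n = 299 per group

Standardized effect: d = |μ_{blend A} − μ_{blend B}| / σ = |39.0 − 41.1| / 8.1 = 0.2593
Set Φ(δ − 2.326) = 0.8; then δ − 2.326 = Φ⁻¹(0.8) = 0.842, giving δ = 3.168.
δ = d·√(n/2) ⇒ n = 2(δ/d)² = 2 × (3.168 / 0.2593)² = 298.62.
Round up to the next whole unit.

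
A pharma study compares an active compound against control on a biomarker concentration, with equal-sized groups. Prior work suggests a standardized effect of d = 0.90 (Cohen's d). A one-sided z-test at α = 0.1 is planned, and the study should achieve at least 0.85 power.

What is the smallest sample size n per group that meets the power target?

Set Φ(δ − 1.282) = 0.85; then δ − 1.282 = Φ⁻¹(0.85) = 1.036, giving δ = 2.318.
δ = d·√(n/2) ⇒ n = 2(δ/d)² = 2 × (2.318 / 0.90)² = 13.27.
Rounding up, n = 14 per group.

n = 14 per group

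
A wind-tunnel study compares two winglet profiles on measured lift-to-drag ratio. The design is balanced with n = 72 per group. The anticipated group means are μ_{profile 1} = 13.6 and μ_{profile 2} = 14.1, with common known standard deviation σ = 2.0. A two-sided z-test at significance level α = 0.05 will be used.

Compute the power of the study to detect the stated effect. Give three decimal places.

Power ≈ 0.323

Standardized effect: d = |μ_{profile 1} − μ_{profile 2}| / σ = |13.6 − 14.1| / 2.0 = 0.2500
Noncentrality parameter: δ = d·√(n/2) = 0.2500 × √(72/2) = 1.5000
Critical value for a two-sided test at α = 0.05: z_{α/2} = 1.960.
Power = Φ(δ − 1.960) + Φ(−δ − 1.960) = Φ(-0.460) + Φ(-3.460) = 0.3228 + 0.0003 = 0.3230.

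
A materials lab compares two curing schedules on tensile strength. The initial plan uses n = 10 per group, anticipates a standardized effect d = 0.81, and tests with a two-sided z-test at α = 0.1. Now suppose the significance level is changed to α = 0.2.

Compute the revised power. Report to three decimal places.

δ = d·√(n/2) = 0.81 × √(10/2) = 1.8112 (unchanged). New critical value: z_{0.1} = 1.282.
Revised power = Φ(δ − 1.282) + Φ(−δ − 1.282) = Φ(0.530) + Φ(-3.093) = 0.7018 + 0.0010 = 0.7028.

Power ≈ 0.703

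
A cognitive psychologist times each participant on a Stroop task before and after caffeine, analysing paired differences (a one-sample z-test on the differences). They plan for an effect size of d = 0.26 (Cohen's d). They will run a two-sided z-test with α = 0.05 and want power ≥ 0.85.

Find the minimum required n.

n = 133

Set Φ(δ − 1.960) = 0.85; then δ − 1.960 = Φ⁻¹(0.85) = 1.036, giving δ = 2.996.
(Ignoring the negligible lower-tail rejection probability gives the usual closed-form inversion.)
δ = d·√n ⇒ n = (δ/d)² = (2.996 / 0.26)² = 132.82.
Rounding up, n = 133.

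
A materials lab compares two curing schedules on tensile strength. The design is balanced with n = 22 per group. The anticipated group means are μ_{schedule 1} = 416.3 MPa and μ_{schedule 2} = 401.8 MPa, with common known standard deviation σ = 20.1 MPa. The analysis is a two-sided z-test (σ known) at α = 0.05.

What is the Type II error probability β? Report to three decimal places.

β ≈ 0.333

Standardized effect: d = |μ_{schedule 1} − μ_{schedule 2}| / σ = |416.3 − 401.8| / 20.1 = 0.7214
Noncentrality parameter: δ = d·√(n/2) = 0.7214 × √(22/2) = 2.3926
Two-sided α = 0.05 → critical value z_{0.025} = 1.960.
Power = Φ(δ − 1.960) + Φ(−δ − 1.960) = Φ(0.433) + Φ(-4.353) = 0.6674 + 0.0000 = 0.6674.
Type II error: β = 1 − power = 1 − 0.6674 = 0.3326.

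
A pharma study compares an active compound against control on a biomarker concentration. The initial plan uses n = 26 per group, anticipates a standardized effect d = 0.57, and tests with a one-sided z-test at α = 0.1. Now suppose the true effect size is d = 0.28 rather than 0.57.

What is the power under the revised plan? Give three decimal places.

Power ≈ 0.393

With d = 0.28: δ = d·√(n/2) = 0.28 × √(26/2) = 1.0096. Critical value z_{0.1} = 1.282.
Revised power = P(Z > 1.282 − δ) = Φ(-0.272) = 0.3928.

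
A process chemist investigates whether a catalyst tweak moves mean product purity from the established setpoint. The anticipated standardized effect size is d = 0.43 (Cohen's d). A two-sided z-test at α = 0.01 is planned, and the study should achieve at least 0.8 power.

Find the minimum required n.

n = 64

For power 0.8 need Φ(δ − z_{0.005}) = 0.8, so δ = z_{0.005} + z_{0.20} = 2.576 + 0.842 = 3.417.
(Ignoring the negligible lower-tail rejection probability gives the usual closed-form inversion.)
δ = d·√n ⇒ n = (δ/d)² = (3.417 / 0.43)² = 63.16.
Rounding up, n = 64.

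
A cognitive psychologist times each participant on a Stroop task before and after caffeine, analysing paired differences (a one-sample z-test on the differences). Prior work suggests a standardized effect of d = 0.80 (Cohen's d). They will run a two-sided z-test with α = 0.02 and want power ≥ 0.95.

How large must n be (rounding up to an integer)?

n = 25

For power 0.95 need Φ(δ − z_{0.01}) = 0.95, so δ = z_{0.01} + z_{0.05} = 2.326 + 1.645 = 3.971.
(Ignoring the negligible lower-tail rejection probability gives the usual closed-form inversion.)
δ = d·√n ⇒ n = (δ/d)² = (3.971 / 0.80)² = 24.64.
Rounding up, n = 25.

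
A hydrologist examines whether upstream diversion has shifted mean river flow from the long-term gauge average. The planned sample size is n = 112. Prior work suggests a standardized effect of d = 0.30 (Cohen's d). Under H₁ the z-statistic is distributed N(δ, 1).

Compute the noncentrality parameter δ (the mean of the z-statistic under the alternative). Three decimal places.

δ ≈ 3.175

The noncentrality parameter scales effect size by the design's sample-size factor: δ = d·√n = 0.30 × √112 = 3.1749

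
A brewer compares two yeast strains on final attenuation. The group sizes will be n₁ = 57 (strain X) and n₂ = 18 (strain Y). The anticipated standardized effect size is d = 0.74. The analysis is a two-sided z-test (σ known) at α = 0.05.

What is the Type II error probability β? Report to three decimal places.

β ≈ 0.219

Noncentrality parameter: δ = d / √(1/n₁ + 1/n₂) = 0.74 / √(1/57 + 1/18) = 2.7370
Critical value for a two-sided test at α = 0.05: z_{α/2} = 1.960.
Power = Φ(δ − 1.960) + Φ(−δ − 1.960) = Φ(0.777) + Φ(-4.697) = 0.7814 + 0.0000 = 0.7814.
Type II error: β = 1 − power = 1 − 0.7814 = 0.2186.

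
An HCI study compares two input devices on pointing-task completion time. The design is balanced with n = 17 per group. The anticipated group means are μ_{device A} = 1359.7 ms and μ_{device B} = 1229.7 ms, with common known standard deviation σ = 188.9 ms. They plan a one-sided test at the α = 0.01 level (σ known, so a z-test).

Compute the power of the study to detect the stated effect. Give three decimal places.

Standardized effect: d = |μ_{device A} − μ_{device B}| / σ = |1359.7 − 1229.7| / 188.9 = 0.6882
Noncentrality parameter: δ = d·√(n/2) = 0.6882 × √(17/2) = 2.0064
Critical value for a one-sided test at α = 0.01: z_α = 2.326.
Power = P(Z > 2.326 − δ) = Φ(-0.320) = 0.3745.

Power ≈ 0.375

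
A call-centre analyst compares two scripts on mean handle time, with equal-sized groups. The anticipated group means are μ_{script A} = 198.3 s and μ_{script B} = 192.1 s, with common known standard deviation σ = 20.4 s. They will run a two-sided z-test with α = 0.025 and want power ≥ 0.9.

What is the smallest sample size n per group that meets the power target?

n = 269 per group

Standardized effect: d = |μ_{script A} − μ_{script B}| / σ = |198.3 − 192.1| / 20.4 = 0.3039
For power 0.9 need Φ(δ − z_{0.0125}) = 0.9, so δ = z_{0.0125} + z_{0.10} = 2.241 + 1.282 = 3.523.
(The Φ(−δ − z_{α/2}) term is vanishingly small for δ > 0 and is dropped in the standard sample-size formula.)
δ = d·√(n/2) ⇒ n = 2(δ/d)² = 2 × (3.523 / 0.3039)² = 268.73.
Round up to the next whole unit.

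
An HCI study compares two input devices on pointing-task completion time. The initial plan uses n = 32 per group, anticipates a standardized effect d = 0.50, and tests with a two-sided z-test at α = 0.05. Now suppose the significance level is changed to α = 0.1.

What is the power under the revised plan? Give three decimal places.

δ = d·√(n/2) = 0.50 × √(32/2) = 2.0000 (unchanged). New critical value: z_{0.05} = 1.645.
Revised power = Φ(δ − 1.645) + Φ(−δ − 1.645) = Φ(0.355) + Φ(-3.645) = 0.6388 + 0.0001 = 0.6389.

Power ≈ 0.639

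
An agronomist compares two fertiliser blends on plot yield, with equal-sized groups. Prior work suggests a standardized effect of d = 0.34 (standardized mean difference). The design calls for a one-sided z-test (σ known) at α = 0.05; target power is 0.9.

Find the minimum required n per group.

Set Φ(δ − 1.645) = 0.9; then δ − 1.645 = Φ⁻¹(0.9) = 1.282, giving δ = 2.926.
δ = d·√(n/2) ⇒ n = 2(δ/d)² = 2 × (2.926 / 0.34)² = 148.16.
Round up to the next whole unit.

n = 149 per group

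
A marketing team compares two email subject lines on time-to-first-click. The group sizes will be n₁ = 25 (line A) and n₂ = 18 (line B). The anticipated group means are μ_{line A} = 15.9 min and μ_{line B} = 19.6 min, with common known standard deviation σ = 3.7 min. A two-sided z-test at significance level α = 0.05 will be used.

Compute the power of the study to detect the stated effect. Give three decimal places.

Standardized effect: d = |μ_{line A} − μ_{line B}| / σ = |15.9 − 19.6| / 3.7 = 1.0000
Noncentrality parameter: δ = d / √(1/n₁ + 1/n₂) = 1.0000 / √(1/25 + 1/18) = 3.2350
Critical value for a two-sided test at α = 0.05: z_{α/2} = 1.960.
Power = Φ(δ − 1.960) + Φ(−δ − 1.960) = Φ(1.275) + Φ(-5.195) = 0.8988 + 0.0000 = 0.8988.

Power ≈ 0.899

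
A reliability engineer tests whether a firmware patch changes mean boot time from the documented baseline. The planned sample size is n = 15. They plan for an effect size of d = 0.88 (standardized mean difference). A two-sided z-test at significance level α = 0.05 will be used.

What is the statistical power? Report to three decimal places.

Power ≈ 0.926

Noncentrality parameter: δ = d·√n = 0.88 × √15 = 3.4082
Critical value for a two-sided test at α = 0.05: z_{α/2} = 1.960.
Power = Φ(δ − 1.960) + Φ(−δ − 1.960) = Φ(1.448) + Φ(-5.368) = 0.9262 + 0.0000 = 0.9262.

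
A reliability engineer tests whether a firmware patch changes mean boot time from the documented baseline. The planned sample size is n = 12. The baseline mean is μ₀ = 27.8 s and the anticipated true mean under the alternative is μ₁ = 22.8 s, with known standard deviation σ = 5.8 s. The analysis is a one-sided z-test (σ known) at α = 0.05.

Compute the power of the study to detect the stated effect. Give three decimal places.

Standardized effect: d = |μ₁ − μ₀| / σ = |22.8 − 27.8| / 5.8 = 0.8621
Noncentrality parameter: δ = d·√n = 0.8621 × √12 = 2.9863
One-sided α = 0.05 → critical value z_{0.05} = 1.645.
Power = Φ(δ − 1.645) = Φ(1.341) = 0.9101.

Power ≈ 0.910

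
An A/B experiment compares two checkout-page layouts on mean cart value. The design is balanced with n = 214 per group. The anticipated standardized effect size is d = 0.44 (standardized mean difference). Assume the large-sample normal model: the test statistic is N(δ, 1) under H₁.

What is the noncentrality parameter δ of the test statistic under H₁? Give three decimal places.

The noncentrality parameter scales effect size by the design's sample-size factor: δ = d·√(n/2) = 0.44 × √(214/2) = 4.5514

δ ≈ 4.551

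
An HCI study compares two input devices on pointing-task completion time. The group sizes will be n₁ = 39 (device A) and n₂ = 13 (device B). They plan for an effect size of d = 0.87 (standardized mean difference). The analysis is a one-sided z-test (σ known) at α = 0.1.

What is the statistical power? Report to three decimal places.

Noncentrality parameter: δ = d / √(1/n₁ + 1/n₂) = 0.87 / √(1/39 + 1/13) = 2.7166
Critical value for a one-sided test at α = 0.1: z_α = 1.282.
Power = Φ(δ − 1.282) = Φ(1.435) = 0.9244.

Power ≈ 0.924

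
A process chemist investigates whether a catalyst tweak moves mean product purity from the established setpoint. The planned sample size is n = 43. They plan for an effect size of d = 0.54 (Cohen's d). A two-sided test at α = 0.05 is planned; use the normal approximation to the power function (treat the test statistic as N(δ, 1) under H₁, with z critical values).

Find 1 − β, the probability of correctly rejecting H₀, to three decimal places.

Power ≈ 0.943

Noncentrality parameter: δ = d·√n = 0.54 × √43 = 3.5410
Critical value for a two-sided test at α = 0.05: z_{α/2} = 1.960.
Power = Φ(δ − 1.960) + Φ(−δ − 1.960) = Φ(1.581) + Φ(-5.501) = 0.9431 + 0.0000 = 0.9431.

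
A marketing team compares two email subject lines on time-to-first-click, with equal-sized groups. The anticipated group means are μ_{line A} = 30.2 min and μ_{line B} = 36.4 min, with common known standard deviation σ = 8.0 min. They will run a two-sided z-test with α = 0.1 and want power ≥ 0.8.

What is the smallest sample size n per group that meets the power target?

Standardized effect: d = |μ_{line A} − μ_{line B}| / σ = |30.2 − 36.4| / 8.0 = 0.7750
Set Φ(δ − 1.645) = 0.8; then δ − 1.645 = Φ⁻¹(0.8) = 0.842, giving δ = 2.486.
(The Φ(−δ − z_{α/2}) term is vanishingly small for δ > 0 and is dropped in the standard sample-size formula.)
δ = d·√(n/2) ⇒ n = 2(δ/d)² = 2 × (2.486 / 0.7750)² = 20.59.
Round up to the next whole unit.

n = 21 per group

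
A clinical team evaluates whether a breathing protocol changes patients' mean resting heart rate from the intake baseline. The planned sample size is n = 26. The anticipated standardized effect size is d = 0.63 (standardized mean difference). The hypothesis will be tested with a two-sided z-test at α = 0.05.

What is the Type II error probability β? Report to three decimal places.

β ≈ 0.105

Noncentrality parameter: δ = d·√n = 0.63 × √26 = 3.2124
Two-sided α = 0.05 → critical value z_{0.025} = 1.960.
Power = Φ(δ − 1.960) + Φ(−δ − 1.960) = Φ(1.252) + Φ(-5.172) = 0.8948 + 0.0000 = 0.8948.
Type II error: β = 1 − power = 1 − 0.8948 = 0.1052.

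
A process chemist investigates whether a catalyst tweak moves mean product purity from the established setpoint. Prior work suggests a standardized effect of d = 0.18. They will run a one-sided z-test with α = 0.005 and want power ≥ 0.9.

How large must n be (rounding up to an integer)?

Set Φ(δ − 2.576) = 0.9; then δ − 2.576 = Φ⁻¹(0.9) = 1.282, giving δ = 3.857.
δ = d·√n ⇒ n = (δ/d)² = (3.857 / 0.18)² = 459.24.
Rounding up, n = 460.

n = 460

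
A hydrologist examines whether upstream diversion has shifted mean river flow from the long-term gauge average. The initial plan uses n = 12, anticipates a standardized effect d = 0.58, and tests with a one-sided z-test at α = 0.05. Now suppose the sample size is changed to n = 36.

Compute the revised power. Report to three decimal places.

Power ≈ 0.967

With n = 36: δ = d·√n = 0.58 × √36 = 3.4800. Critical value z_{0.05} = 1.645.
Revised power = Φ(δ − 1.645) = Φ(1.835) = 0.9668.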